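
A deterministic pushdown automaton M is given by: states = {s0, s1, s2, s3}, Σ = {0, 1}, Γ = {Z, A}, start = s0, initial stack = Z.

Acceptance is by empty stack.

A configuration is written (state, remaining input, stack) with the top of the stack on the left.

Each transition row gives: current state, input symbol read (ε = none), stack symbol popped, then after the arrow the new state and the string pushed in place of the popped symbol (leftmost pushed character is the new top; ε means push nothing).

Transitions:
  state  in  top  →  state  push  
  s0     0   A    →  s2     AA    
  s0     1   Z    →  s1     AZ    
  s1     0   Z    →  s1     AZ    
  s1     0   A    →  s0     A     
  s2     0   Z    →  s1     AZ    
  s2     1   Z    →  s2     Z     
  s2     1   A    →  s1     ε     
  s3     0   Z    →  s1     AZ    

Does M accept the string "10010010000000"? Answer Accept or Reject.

(s0, 10010010000000, Z)
  read 1, top Z: go to s1, push AZ → (s1, 0010010000000, AZ)
  read 0, top A: go to s0, push A → (s0, 010010000000, AZ)
  read 0, top A: go to s2, push AA → (s2, 10010000000, AAZ)
  read 1, top A: go to s1, push ε → (s1, 0010000000, AZ)
  read 0, top A: go to s0, push A → (s0, 010000000, AZ)
  read 0, top A: go to s2, push AA → (s2, 10000000, AAZ)
  read 1, top A: go to s1, push ε → (s1, 0000000, AZ)
  read 0, top A: go to s0, push A → (s0, 000000, AZ)
  read 0, top A: go to s2, push AA → (s2, 00000, AAZ)
No transition applies at (s2, 00000, AAZ); input not fully consumed.

Reject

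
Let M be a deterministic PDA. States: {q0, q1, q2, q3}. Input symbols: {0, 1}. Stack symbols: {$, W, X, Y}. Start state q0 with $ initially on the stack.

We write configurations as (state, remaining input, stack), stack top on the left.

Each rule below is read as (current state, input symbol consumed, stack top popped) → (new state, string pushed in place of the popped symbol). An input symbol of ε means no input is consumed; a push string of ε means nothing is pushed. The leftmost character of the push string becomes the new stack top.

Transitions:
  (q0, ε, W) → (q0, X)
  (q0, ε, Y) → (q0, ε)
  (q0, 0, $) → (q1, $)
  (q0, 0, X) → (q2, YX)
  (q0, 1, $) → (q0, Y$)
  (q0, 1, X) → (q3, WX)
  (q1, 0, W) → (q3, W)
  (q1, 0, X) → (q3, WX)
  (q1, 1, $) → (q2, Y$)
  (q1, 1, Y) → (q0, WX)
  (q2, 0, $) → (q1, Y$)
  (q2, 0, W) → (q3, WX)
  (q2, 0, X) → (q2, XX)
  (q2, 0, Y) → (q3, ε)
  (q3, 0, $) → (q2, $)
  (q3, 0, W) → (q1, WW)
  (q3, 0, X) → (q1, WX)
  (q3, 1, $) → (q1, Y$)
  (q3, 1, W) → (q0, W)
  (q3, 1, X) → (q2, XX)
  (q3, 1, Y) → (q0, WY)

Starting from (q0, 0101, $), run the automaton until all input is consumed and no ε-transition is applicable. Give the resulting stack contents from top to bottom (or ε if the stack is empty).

(q0, 0101, $) ⊢ (q1, 101, $) ⊢ (q2, 01, Y$) ⊢ (q3, 1, $) ⊢ (q1, ε, Y$)
All input consumed in state q1 with stack Y$.

Y$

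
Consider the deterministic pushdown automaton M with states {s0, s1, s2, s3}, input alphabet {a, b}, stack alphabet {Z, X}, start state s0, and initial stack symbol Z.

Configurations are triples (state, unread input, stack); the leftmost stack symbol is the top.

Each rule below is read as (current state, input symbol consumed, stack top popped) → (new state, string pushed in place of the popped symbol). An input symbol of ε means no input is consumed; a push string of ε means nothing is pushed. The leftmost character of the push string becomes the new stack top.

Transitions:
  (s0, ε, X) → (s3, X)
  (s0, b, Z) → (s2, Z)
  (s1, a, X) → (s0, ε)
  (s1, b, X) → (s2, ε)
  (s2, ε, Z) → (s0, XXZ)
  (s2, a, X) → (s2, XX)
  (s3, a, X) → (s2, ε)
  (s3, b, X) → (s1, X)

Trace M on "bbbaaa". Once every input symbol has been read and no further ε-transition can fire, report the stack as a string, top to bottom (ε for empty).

(s0, bbbaaa, Z)
  read b, top Z: go to s2, push Z → (s2, bbaaa, Z)
  ε-move, top Z: go to s0, push XXZ → (s0, bbaaa, XXZ)
  ε-move, top X: go to s3, push X → (s3, bbaaa, XXZ)
  read b, top X: go to s1, push X → (s1, baaa, XXZ)
  read b, top X: go to s2, push ε → (s2, aaa, XZ)
  read a, top X: go to s2, push XX → (s2, aa, XXZ)
  read a, top X: go to s2, push XX → (s2, a, XXXZ)
  read a, top X: go to s2, push XX → (s2, ε, XXXXZ)
All input consumed in state s2 with stack XXXXZ.

XXXXZ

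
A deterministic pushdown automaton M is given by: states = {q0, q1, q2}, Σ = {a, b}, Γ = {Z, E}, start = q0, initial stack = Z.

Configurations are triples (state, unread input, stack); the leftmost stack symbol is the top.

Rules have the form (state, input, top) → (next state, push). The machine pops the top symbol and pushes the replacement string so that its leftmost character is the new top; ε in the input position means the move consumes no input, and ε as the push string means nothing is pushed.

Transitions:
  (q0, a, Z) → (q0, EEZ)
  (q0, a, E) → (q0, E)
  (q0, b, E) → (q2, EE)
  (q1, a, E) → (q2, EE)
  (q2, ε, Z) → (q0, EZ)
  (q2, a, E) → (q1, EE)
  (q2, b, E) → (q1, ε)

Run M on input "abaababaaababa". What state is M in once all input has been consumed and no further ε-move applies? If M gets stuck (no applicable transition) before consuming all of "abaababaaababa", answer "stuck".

(q0, abaababaaababa, Z)
  read a, top Z: go to q0, push EEZ → (q0, baababaaababa, EEZ)
  read b, top E: go to q2, push EE → (q2, aababaaababa, EEEZ)
  read a, top E: go to q1, push EE → (q1, ababaaababa, EEEEZ)
  read a, top E: go to q2, push EE → (q2, babaaababa, EEEEEZ)
  read b, top E: go to q1, push ε → (q1, abaaababa, EEEEZ)
  read a, top E: go to q2, push EE → (q2, baaababa, EEEEEZ)
  read b, top E: go to q1, push ε → (q1, aaababa, EEEEZ)
  read a, top E: go to q2, push EE → (q2, aababa, EEEEEZ)
  read a, top E: go to q1, push EE → (q1, ababa, EEEEEEZ)
  read a, top E: go to q2, push EE → (q2, baba, EEEEEEEZ)
  read b, top E: go to q1, push ε → (q1, aba, EEEEEEZ)
  read a, top E: go to q2, push EE → (q2, ba, EEEEEEEZ)
  read b, top E: go to q1, push ε → (q1, a, EEEEEEZ)
  read a, top E: go to q2, push EE → (q2, ε, EEEEEEEZ)
All input consumed; M is in state q2.

q2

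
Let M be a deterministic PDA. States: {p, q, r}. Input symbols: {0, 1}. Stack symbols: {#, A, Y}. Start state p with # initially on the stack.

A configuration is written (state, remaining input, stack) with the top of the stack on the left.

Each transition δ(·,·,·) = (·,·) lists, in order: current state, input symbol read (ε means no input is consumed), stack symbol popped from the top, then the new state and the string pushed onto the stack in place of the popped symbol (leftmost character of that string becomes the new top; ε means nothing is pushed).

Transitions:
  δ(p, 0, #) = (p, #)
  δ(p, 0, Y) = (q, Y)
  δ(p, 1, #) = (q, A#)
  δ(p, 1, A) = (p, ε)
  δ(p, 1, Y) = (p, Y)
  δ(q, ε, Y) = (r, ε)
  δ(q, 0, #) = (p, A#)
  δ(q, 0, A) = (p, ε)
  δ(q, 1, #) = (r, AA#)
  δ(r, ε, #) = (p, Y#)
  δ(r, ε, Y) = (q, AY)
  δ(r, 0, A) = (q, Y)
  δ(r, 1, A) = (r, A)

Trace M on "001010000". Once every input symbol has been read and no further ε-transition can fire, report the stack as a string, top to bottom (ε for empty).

(p, 001010000, #)
  read 0, top #: go to p, push # → (p, 01010000, #)
  read 0, top #: go to p, push # → (p, 1010000, #)
  read 1, top #: go to q, push A# → (q, 010000, A#)
  read 0, top A: go to p, push ε → (p, 10000, #)
  read 1, top #: go to q, push A# → (q, 0000, A#)
  read 0, top A: go to p, push ε → (p, 000, #)
  read 0, top #: go to p, push # → (p, 00, #)
  read 0, top #: go to p, push # → (p, 0, #)
  read 0, top #: go to p, push # → (p, ε, #)
All input consumed in state p with stack #.

#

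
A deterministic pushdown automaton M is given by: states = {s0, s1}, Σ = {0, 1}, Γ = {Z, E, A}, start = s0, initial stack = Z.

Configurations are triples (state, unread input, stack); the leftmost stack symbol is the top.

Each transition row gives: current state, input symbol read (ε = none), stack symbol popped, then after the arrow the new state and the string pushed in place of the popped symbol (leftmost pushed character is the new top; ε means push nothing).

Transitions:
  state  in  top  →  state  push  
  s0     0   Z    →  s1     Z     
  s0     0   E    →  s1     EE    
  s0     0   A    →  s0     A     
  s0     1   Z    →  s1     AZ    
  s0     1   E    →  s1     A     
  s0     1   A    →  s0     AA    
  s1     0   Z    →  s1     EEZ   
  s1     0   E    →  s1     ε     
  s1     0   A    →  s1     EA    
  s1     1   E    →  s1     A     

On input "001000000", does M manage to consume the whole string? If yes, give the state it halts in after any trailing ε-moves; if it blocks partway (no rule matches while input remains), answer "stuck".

(s0, 001000000, Z) ⊢ (s1, 01000000, Z) ⊢ (s1, 1000000, EEZ) ⊢ (s1, 000000, AEZ) ⊢ (s1, 00000, EAEZ) ⊢ (s1, 0000, AEZ) ⊢ (s1, 000, EAEZ) ⊢ (s1, 00, AEZ) ⊢ (s1, 0, EAEZ) ⊢ (s1, ε, AEZ)
All input consumed; M is in state s1.

s1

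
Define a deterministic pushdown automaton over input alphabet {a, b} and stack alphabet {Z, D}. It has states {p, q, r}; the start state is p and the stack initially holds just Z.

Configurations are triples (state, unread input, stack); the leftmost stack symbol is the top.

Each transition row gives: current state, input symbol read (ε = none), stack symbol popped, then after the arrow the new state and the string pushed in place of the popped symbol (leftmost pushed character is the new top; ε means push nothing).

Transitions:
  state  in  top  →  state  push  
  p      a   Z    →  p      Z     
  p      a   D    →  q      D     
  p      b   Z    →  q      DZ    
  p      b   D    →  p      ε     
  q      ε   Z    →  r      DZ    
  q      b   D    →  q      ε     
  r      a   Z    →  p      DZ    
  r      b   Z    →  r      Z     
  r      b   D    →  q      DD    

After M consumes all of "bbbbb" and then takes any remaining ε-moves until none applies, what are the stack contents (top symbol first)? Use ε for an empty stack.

DZ

(p, bbbbb, Z)
  read b, top Z: go to q, push DZ → (q, bbbb, DZ)
  read b, top D: go to q, push ε → (q, bbb, Z)
  ε-move, top Z: go to r, push DZ → (r, bbb, DZ)
  read b, top D: go to q, push DD → (q, bb, DDZ)
  read b, top D: go to q, push ε → (q, b, DZ)
  read b, top D: go to q, push ε → (q, ε, Z)
  ε-move, top Z: go to r, push DZ → (r, ε, DZ)
All input consumed in state r with stack DZ.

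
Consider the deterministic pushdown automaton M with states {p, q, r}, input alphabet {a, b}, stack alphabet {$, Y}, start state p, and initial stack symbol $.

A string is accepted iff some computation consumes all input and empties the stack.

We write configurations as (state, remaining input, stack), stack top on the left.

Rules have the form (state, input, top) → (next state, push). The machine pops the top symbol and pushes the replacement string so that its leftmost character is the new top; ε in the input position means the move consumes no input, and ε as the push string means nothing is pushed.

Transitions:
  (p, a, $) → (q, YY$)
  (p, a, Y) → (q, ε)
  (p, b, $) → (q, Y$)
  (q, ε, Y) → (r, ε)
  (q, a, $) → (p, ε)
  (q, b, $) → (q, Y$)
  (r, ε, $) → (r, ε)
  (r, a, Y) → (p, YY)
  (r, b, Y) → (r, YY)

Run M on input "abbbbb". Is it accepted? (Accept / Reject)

Reject

(p, abbbbb, $)
  read a, top $: go to q, push YY$ → (q, bbbbb, YY$)
  ε-move, top Y: go to r, push ε → (r, bbbbb, Y$)
  read b, top Y: go to r, push YY → (r, bbbb, YY$)
  read b, top Y: go to r, push YY → (r, bbb, YYY$)
  read b, top Y: go to r, push YY → (r, bb, YYYY$)
  read b, top Y: go to r, push YY → (r, b, YYYYY$)
  read b, top Y: go to r, push YY → (r, ε, YYYYYY$)
All input consumed; stack is YYYYYY$, not empty, and no further ε-move applies.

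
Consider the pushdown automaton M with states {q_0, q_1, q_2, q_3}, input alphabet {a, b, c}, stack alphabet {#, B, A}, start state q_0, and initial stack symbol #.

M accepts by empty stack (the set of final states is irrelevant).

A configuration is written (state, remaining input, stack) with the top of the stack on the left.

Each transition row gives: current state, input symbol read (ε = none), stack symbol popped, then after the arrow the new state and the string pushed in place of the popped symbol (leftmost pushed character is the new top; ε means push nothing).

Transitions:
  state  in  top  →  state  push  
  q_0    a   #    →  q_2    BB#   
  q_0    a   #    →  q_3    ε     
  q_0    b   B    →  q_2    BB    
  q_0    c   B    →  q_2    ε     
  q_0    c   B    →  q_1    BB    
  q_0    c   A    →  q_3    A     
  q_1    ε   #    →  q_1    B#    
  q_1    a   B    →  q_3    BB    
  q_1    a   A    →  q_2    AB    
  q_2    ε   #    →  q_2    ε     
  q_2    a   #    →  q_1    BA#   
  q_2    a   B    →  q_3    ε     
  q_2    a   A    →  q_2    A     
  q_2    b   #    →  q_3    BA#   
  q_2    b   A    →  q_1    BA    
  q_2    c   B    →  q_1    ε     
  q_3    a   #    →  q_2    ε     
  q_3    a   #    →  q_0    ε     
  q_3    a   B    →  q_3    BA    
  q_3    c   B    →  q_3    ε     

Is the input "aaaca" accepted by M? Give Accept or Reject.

Reject

No computation consumes all input and empties the stack.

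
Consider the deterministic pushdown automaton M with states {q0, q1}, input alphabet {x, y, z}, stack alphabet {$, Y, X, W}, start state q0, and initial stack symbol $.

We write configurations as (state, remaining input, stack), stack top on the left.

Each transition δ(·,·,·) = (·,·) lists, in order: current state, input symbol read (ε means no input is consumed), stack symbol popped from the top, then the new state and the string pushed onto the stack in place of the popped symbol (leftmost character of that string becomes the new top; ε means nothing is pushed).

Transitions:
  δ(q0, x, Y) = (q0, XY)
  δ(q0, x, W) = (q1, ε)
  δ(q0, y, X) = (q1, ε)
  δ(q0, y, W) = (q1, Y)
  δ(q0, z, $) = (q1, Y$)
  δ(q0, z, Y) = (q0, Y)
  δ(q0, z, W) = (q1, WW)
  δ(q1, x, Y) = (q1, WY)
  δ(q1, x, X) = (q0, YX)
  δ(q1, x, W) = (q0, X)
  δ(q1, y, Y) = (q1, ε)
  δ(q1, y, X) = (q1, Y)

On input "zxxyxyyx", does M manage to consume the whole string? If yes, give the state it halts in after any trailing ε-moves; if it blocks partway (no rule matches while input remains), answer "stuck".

(q0, zxxyxyyx, $) ⊢ (q1, xxyxyyx, Y$) ⊢ (q1, xyxyyx, WY$) ⊢ (q0, yxyyx, XY$) ⊢ (q1, xyyx, Y$) ⊢ (q1, yyx, WY$)
No transition for (q1, y, top W); M blocks with input yyx remaining.

stuck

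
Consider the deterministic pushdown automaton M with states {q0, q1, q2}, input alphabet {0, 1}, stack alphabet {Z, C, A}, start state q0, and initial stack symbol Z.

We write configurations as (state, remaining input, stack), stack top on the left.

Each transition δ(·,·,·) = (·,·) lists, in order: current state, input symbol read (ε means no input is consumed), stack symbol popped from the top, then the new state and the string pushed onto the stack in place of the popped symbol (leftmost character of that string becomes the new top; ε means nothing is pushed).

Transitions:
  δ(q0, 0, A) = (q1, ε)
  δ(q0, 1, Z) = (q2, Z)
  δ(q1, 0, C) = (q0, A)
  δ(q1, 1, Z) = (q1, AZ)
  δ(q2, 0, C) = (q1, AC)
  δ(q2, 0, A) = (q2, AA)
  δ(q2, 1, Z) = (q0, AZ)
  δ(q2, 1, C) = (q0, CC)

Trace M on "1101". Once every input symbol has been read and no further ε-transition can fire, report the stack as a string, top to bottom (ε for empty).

(q0, 1101, Z)
  read 1, top Z: go to q2, push Z → (q2, 101, Z)
  read 1, top Z: go to q0, push AZ → (q0, 01, AZ)
  read 0, top A: go to q1, push ε → (q1, 1, Z)
  read 1, top Z: go to q1, push AZ → (q1, ε, AZ)
All input consumed in state q1 with stack AZ.

AZ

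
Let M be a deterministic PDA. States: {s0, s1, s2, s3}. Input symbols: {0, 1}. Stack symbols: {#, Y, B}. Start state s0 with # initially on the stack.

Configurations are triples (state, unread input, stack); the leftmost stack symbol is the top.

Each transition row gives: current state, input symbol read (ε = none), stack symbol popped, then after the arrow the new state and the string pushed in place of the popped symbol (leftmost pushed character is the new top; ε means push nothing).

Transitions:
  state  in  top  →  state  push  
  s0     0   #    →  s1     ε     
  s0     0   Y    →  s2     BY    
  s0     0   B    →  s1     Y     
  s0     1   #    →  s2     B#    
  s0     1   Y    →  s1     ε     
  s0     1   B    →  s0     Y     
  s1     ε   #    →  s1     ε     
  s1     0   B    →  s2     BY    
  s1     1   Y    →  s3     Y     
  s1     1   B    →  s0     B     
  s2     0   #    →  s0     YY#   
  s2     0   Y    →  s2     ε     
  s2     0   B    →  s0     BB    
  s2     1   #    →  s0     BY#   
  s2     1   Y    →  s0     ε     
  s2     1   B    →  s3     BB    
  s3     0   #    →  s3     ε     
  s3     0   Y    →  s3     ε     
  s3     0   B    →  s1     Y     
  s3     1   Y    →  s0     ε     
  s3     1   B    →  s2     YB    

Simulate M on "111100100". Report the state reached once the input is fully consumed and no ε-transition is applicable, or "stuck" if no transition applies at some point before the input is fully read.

(s0, 111100100, #)
  read 1, top #: go to s2, push B# → (s2, 11100100, B#)
  read 1, top B: go to s3, push BB → (s3, 1100100, BB#)
  read 1, top B: go to s2, push YB → (s2, 100100, YBB#)
  read 1, top Y: go to s0, push ε → (s0, 00100, BB#)
  read 0, top B: go to s1, push Y → (s1, 0100, YB#)
No transition for (s1, 0, top Y); M blocks with input 0100 remaining.

stuck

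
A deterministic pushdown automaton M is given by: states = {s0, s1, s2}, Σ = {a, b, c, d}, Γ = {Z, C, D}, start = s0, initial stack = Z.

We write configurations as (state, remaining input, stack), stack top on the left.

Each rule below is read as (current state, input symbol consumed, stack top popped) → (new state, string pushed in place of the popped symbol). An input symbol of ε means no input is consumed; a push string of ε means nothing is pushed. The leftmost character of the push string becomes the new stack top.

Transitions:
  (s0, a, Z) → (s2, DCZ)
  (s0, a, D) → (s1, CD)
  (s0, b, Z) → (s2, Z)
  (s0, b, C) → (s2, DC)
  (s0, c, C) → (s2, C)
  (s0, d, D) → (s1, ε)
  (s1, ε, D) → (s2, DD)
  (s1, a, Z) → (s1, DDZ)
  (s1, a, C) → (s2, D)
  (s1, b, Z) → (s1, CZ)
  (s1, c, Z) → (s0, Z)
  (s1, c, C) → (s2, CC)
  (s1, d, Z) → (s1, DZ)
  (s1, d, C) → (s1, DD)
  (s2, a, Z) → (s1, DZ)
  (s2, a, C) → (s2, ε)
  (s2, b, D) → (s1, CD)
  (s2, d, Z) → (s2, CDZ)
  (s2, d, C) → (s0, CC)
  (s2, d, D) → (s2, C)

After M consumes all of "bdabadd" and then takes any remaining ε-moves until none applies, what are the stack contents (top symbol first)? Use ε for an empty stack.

CCDZ

(s0, bdabadd, Z)
  read b, top Z: go to s2, push Z → (s2, dabadd, Z)
  read d, top Z: go to s2, push CDZ → (s2, abadd, CDZ)
  read a, top C: go to s2, push ε → (s2, badd, DZ)
  read b, top D: go to s1, push CD → (s1, add, CDZ)
  read a, top C: go to s2, push D → (s2, dd, DDZ)
  read d, top D: go to s2, push C → (s2, d, CDZ)
  read d, top C: go to s0, push CC → (s0, ε, CCDZ)
All input consumed in state s0 with stack CCDZ.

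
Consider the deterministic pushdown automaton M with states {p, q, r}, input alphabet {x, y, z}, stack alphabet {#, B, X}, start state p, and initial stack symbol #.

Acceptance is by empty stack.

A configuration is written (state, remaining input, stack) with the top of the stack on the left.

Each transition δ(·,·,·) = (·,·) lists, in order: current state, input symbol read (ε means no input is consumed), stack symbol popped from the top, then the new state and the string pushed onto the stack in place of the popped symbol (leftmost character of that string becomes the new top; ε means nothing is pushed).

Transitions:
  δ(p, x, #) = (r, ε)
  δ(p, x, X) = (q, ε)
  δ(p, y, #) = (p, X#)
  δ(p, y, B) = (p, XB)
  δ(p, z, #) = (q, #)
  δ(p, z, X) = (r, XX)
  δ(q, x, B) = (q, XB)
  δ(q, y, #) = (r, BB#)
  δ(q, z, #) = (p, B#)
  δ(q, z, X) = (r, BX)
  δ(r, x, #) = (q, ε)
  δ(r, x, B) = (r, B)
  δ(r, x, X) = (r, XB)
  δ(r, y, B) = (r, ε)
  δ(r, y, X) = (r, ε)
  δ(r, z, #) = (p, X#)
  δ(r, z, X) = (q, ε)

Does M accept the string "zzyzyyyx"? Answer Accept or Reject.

(p, zzyzyyyx, #)
  read z, top #: go to q, push # → (q, zyzyyyx, #)
  read z, top #: go to p, push B# → (p, yzyyyx, B#)
  read y, top B: go to p, push XB → (p, zyyyx, XB#)
  read z, top X: go to r, push XX → (r, yyyx, XXB#)
  read y, top X: go to r, push ε → (r, yyx, XB#)
  read y, top X: go to r, push ε → (r, yx, B#)
  read y, top B: go to r, push ε → (r, x, #)
  read x, top #: go to q, push ε → (q, ε, ε)
All input consumed and the stack is empty.

Accept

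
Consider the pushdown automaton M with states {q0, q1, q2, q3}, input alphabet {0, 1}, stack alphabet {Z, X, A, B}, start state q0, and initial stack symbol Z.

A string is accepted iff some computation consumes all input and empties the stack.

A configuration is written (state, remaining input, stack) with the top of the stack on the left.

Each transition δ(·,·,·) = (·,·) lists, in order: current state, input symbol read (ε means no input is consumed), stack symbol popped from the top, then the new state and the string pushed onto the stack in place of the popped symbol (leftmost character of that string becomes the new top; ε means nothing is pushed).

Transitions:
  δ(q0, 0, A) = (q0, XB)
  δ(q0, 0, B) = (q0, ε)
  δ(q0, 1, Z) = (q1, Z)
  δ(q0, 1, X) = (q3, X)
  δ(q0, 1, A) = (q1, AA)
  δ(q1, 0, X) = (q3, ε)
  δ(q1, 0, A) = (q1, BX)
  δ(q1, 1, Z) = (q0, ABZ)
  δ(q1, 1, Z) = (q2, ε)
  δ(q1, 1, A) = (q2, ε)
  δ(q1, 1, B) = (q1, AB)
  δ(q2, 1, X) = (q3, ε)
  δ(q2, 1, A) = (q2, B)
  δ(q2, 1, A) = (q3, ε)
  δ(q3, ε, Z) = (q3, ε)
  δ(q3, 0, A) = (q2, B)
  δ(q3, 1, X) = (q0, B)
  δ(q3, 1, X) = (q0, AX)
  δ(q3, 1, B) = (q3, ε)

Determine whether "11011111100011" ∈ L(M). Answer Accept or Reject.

One accepting computation: (q0, 11011111100011, Z) ⊢ (q1, 1011111100011, Z) ⊢ (q0, 011111100011, ABZ) ⊢ (q0, 11111100011, XBBZ) ⊢ (q3, 1111100011, XBBZ) ⊢ (q0, 111100011, AXBBZ) ⊢ (q1, 11100011, AAXBBZ) ⊢ (q2, 1100011, AXBBZ) ⊢ (q3, 100011, XBBZ) ⊢ (q0, 00011, BBBZ) ⊢ (q0, 0011, BBZ) ⊢ (q0, 011, BZ) ⊢ (q0, 11, Z) ⊢ (q1, 1, Z) ⊢ (q2, ε, ε)
All input consumed and the stack is empty.

Accept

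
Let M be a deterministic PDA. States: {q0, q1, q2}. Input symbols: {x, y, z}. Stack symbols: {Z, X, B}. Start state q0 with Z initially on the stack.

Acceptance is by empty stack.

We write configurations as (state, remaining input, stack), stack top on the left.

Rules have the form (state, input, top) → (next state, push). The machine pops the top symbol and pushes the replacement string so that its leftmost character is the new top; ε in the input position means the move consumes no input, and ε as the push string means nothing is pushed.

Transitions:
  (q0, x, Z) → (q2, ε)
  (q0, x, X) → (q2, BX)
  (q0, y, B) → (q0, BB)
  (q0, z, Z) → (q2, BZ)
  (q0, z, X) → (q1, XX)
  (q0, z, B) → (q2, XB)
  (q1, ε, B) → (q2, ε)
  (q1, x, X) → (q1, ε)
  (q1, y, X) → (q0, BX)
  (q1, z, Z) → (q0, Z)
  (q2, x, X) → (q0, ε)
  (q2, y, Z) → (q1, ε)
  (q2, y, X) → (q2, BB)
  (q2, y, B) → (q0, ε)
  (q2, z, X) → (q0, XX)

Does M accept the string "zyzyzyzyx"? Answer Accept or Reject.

Accept

(q0, zyzyzyzyx, Z)
  read z, top Z: go to q2, push BZ → (q2, yzyzyzyx, BZ)
  read y, top B: go to q0, push ε → (q0, zyzyzyx, Z)
  read z, top Z: go to q2, push BZ → (q2, yzyzyx, BZ)
  read y, top B: go to q0, push ε → (q0, zyzyx, Z)
  read z, top Z: go to q2, push BZ → (q2, yzyx, BZ)
  read y, top B: go to q0, push ε → (q0, zyx, Z)
  read z, top Z: go to q2, push BZ → (q2, yx, BZ)
  read y, top B: go to q0, push ε → (q0, x, Z)
  read x, top Z: go to q2, push ε → (q2, ε, ε)
All input consumed and the stack is empty.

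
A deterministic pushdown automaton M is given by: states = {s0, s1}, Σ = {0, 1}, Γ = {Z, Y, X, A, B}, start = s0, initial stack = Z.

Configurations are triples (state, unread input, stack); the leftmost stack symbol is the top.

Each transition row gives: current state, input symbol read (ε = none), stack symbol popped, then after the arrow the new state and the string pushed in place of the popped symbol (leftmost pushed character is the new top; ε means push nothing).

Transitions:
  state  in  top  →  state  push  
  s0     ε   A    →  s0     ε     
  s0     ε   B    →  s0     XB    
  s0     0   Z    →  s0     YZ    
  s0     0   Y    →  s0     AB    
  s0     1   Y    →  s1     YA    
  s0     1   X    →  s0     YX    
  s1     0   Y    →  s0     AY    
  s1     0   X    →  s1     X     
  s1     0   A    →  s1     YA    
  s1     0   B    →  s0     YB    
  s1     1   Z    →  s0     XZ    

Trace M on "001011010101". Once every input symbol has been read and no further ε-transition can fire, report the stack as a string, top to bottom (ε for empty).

YAAAAXBXBZ

(s0, 001011010101, Z)
  read 0, top Z: go to s0, push YZ → (s0, 01011010101, YZ)
  read 0, top Y: go to s0, push AB → (s0, 1011010101, ABZ)
  ε-move, top A: go to s0, push ε → (s0, 1011010101, BZ)
  ε-move, top B: go to s0, push XB → (s0, 1011010101, XBZ)
  read 1, top X: go to s0, push YX → (s0, 011010101, YXBZ)
  read 0, top Y: go to s0, push AB → (s0, 11010101, ABXBZ)
  ε-move, top A: go to s0, push ε → (s0, 11010101, BXBZ)
  ε-move, top B: go to s0, push XB → (s0, 11010101, XBXBZ)
  read 1, top X: go to s0, push YX → (s0, 1010101, YXBXBZ)
  read 1, top Y: go to s1, push YA → (s1, 010101, YAXBXBZ)
  read 0, top Y: go to s0, push AY → (s0, 10101, AYAXBXBZ)
  ε-move, top A: go to s0, push ε → (s0, 10101, YAXBXBZ)
  read 1, top Y: go to s1, push YA → (s1, 0101, YAAXBXBZ)
  read 0, top Y: go to s0, push AY → (s0, 101, AYAAXBXBZ)
  ε-move, top A: go to s0, push ε → (s0, 101, YAAXBXBZ)
  read 1, top Y: go to s1, push YA → (s1, 01, YAAAXBXBZ)
  read 0, top Y: go to s0, push AY → (s0, 1, AYAAAXBXBZ)
  ε-move, top A: go to s0, push ε → (s0, 1, YAAAXBXBZ)
  read 1, top Y: go to s1, push YA → (s1, ε, YAAAAXBXBZ)
All input consumed in state s1 with stack YAAAAXBXBZ.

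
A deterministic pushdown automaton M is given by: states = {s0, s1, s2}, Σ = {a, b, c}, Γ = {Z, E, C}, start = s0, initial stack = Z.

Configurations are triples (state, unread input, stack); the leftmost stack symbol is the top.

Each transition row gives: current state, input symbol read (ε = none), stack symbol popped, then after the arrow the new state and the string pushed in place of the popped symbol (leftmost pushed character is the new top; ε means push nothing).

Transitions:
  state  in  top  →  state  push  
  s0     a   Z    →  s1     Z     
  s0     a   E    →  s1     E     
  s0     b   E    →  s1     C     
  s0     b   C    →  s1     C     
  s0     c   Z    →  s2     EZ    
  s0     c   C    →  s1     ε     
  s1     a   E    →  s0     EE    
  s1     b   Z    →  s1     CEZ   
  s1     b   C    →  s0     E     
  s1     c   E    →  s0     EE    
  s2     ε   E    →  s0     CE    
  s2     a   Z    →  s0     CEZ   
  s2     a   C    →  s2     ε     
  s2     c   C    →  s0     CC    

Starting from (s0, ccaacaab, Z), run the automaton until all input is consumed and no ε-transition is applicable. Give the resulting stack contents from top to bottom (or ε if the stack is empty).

CEEEZ

(s0, ccaacaab, Z)
  read c, top Z: go to s2, push EZ → (s2, caacaab, EZ)
  ε-move, top E: go to s0, push CE → (s0, caacaab, CEZ)
  read c, top C: go to s1, push ε → (s1, aacaab, EZ)
  read a, top E: go to s0, push EE → (s0, acaab, EEZ)
  read a, top E: go to s1, push E → (s1, caab, EEZ)
  read c, top E: go to s0, push EE → (s0, aab, EEEZ)
  read a, top E: go to s1, push E → (s1, ab, EEEZ)
  read a, top E: go to s0, push EE → (s0, b, EEEEZ)
  read b, top E: go to s1, push C → (s1, ε, CEEEZ)
All input consumed in state s1 with stack CEEEZ.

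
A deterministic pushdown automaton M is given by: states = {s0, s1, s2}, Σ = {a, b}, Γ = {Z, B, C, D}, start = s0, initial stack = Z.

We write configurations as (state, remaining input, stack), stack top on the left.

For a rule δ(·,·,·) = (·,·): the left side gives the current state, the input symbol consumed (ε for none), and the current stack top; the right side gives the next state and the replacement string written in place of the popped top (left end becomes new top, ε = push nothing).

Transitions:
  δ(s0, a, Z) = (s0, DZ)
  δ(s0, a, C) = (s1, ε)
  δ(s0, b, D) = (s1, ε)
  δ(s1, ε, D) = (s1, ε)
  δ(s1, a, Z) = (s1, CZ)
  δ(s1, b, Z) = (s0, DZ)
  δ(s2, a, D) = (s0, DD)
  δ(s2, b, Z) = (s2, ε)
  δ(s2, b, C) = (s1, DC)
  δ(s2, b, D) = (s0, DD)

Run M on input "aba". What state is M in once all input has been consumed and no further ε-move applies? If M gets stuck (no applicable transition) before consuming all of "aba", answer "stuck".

s1

(s0, aba, Z)
  read a, top Z: go to s0, push DZ → (s0, ba, DZ)
  read b, top D: go to s1, push ε → (s1, a, Z)
  read a, top Z: go to s1, push CZ → (s1, ε, CZ)
All input consumed; M is in state s1.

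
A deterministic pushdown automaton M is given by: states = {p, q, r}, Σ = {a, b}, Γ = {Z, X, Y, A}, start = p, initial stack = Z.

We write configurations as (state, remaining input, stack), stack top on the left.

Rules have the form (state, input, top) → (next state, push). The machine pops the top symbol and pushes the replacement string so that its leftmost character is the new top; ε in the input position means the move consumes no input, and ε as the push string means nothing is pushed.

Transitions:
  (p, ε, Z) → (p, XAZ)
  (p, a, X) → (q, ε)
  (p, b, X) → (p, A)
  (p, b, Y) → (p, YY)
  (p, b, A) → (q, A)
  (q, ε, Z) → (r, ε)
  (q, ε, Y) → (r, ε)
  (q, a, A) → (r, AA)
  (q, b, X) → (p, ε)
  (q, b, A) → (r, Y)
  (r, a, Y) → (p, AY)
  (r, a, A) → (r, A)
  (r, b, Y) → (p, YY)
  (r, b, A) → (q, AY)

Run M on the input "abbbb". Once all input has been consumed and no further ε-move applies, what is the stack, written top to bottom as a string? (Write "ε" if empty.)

(p, abbbb, Z)
  ε-move, top Z: go to p, push XAZ → (p, abbbb, XAZ)
  read a, top X: go to q, push ε → (q, bbbb, AZ)
  read b, top A: go to r, push Y → (r, bbb, YZ)
  read b, top Y: go to p, push YY → (p, bb, YYZ)
  read b, top Y: go to p, push YY → (p, b, YYYZ)
  read b, top Y: go to p, push YY → (p, ε, YYYYZ)
All input consumed in state p with stack YYYYZ.

YYYYZ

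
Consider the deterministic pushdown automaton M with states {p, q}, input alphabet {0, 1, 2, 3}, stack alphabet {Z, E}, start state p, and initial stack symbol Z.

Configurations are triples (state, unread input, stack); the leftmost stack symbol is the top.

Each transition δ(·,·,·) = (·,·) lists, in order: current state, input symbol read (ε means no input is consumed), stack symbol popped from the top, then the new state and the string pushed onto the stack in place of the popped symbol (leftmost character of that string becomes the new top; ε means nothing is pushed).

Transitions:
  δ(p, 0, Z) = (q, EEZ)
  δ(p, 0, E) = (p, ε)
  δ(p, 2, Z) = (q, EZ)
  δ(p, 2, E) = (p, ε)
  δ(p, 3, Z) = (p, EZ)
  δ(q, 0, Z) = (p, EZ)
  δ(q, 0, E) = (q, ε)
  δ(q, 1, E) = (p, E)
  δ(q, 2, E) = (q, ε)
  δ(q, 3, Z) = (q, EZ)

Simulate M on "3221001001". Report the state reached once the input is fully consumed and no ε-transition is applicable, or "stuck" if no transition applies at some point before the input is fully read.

(p, 3221001001, Z) ⊢ (p, 221001001, EZ) ⊢ (p, 21001001, Z) ⊢ (q, 1001001, EZ) ⊢ (p, 001001, EZ) ⊢ (p, 01001, Z) ⊢ (q, 1001, EEZ) ⊢ (p, 001, EEZ) ⊢ (p, 01, EZ) ⊢ (p, 1, Z)
No transition for (p, 1, top Z); M blocks with input 1 remaining.

stuck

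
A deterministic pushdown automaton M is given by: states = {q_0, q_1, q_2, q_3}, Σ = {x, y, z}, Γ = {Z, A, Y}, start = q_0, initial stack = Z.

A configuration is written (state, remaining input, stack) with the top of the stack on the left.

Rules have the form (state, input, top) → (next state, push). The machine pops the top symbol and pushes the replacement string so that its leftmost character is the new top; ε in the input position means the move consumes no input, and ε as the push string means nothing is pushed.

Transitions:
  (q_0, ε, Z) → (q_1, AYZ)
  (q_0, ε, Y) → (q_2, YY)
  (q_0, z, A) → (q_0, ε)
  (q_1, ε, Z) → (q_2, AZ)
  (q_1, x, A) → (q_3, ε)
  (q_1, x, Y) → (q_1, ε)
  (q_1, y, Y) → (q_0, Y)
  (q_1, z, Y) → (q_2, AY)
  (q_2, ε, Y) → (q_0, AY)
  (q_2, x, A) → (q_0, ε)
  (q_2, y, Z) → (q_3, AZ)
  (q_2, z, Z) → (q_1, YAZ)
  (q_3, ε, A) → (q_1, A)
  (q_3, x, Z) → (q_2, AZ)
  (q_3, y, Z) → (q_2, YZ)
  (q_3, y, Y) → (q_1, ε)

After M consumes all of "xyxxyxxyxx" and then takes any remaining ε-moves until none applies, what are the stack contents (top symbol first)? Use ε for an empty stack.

(q_0, xyxxyxxyxx, Z) ⊢ (q_1, xyxxyxxyxx, AYZ) ⊢ (q_3, yxxyxxyxx, YZ) ⊢ (q_1, xxyxxyxx, Z) ⊢ (q_2, xxyxxyxx, AZ) ⊢ (q_0, xyxxyxx, Z) ⊢ (q_1, xyxxyxx, AYZ) ⊢ (q_3, yxxyxx, YZ) ⊢ (q_1, xxyxx, Z) ⊢ (q_2, xxyxx, AZ) ⊢ (q_0, xyxx, Z) ⊢ (q_1, xyxx, AYZ) ⊢ (q_3, yxx, YZ) ⊢ (q_1, xx, Z) ⊢ (q_2, xx, AZ) ⊢ (q_0, x, Z) ⊢ (q_1, x, AYZ) ⊢ (q_3, ε, YZ)
All input consumed in state q_3 with stack YZ.

YZ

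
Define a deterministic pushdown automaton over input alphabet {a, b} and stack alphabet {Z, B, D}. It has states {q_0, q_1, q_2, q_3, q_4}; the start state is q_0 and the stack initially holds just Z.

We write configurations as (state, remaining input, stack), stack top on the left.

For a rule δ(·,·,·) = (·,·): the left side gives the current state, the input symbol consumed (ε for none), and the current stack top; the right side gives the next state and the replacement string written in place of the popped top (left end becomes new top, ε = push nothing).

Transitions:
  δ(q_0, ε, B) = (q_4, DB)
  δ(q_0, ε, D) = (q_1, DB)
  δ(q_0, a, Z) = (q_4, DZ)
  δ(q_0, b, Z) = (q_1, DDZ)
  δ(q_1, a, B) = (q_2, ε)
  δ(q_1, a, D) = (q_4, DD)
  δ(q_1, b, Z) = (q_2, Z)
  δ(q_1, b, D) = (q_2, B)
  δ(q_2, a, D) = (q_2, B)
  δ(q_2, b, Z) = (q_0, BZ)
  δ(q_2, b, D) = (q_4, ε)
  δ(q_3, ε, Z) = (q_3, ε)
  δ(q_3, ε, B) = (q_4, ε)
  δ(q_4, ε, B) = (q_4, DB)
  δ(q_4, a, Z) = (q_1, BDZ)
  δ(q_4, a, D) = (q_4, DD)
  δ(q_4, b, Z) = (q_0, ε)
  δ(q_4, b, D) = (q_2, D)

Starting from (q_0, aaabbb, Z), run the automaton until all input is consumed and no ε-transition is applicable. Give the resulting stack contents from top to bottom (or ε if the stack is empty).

DDZ

(q_0, aaabbb, Z)
  read a, top Z: go to q_4, push DZ → (q_4, aabbb, DZ)
  read a, top D: go to q_4, push DD → (q_4, abbb, DDZ)
  read a, top D: go to q_4, push DD → (q_4, bbb, DDDZ)
  read b, top D: go to q_2, push D → (q_2, bb, DDDZ)
  read b, top D: go to q_4, push ε → (q_4, b, DDZ)
  read b, top D: go to q_2, push D → (q_2, ε, DDZ)
All input consumed in state q_2 with stack DDZ.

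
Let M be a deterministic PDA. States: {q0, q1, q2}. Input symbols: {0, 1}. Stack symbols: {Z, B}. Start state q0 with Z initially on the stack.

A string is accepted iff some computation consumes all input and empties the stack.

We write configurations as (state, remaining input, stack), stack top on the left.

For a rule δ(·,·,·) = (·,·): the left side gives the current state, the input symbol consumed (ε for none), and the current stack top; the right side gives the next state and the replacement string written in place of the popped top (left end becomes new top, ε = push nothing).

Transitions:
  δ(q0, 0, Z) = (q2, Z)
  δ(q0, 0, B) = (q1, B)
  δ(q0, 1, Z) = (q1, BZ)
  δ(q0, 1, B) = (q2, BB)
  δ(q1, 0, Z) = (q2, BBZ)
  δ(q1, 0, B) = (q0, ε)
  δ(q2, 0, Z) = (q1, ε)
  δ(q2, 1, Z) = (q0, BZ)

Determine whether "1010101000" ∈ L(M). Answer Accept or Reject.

Accept

(q0, 1010101000, Z) ⊢ (q1, 010101000, BZ) ⊢ (q0, 10101000, Z) ⊢ (q1, 0101000, BZ) ⊢ (q0, 101000, Z) ⊢ (q1, 01000, BZ) ⊢ (q0, 1000, Z) ⊢ (q1, 000, BZ) ⊢ (q0, 00, Z) ⊢ (q2, 0, Z) ⊢ (q1, ε, ε)
All input consumed and the stack is empty.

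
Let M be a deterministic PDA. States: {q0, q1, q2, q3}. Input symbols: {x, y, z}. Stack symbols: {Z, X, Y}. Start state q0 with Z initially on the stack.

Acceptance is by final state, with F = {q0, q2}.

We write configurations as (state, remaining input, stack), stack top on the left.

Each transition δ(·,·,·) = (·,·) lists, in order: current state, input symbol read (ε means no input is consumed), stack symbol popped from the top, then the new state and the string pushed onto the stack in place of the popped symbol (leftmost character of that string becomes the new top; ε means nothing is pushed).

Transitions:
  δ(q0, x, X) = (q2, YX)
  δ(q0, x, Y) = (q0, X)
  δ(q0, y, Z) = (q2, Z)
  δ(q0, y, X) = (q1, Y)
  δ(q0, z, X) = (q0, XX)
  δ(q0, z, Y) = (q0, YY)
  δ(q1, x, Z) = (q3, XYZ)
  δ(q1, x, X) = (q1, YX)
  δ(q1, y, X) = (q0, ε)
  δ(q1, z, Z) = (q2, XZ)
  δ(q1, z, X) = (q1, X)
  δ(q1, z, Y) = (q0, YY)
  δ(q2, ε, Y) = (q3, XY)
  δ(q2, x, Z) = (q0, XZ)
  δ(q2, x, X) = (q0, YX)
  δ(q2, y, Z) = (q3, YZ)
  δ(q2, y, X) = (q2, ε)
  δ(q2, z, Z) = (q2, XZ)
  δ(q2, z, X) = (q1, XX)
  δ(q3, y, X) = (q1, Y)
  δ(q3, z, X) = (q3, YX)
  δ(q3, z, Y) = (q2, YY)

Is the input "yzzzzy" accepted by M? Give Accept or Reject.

(q0, yzzzzy, Z)
  read y, top Z: go to q2, push Z → (q2, zzzzy, Z)
  read z, top Z: go to q2, push XZ → (q2, zzzy, XZ)
  read z, top X: go to q1, push XX → (q1, zzy, XXZ)
  read z, top X: go to q1, push X → (q1, zy, XXZ)
  read z, top X: go to q1, push X → (q1, y, XXZ)
  read y, top X: go to q0, push ε → (q0, ε, XZ)
All input consumed; state q0 ∈ F.

Accept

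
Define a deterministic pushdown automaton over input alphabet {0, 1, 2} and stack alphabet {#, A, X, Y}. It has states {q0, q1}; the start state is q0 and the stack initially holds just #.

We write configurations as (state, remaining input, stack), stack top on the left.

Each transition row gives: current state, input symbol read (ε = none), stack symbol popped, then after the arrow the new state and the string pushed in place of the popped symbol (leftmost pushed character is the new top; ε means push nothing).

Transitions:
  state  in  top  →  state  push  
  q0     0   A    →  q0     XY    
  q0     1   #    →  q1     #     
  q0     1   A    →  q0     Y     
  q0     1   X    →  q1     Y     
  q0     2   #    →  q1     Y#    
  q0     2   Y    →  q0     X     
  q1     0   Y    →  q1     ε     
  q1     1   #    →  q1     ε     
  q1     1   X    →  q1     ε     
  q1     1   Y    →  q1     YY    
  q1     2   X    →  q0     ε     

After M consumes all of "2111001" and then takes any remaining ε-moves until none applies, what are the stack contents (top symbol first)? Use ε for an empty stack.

YYY#

(q0, 2111001, #)
  read 2, top #: go to q1, push Y# → (q1, 111001, Y#)
  read 1, top Y: go to q1, push YY → (q1, 11001, YY#)
  read 1, top Y: go to q1, push YY → (q1, 1001, YYY#)
  read 1, top Y: go to q1, push YY → (q1, 001, YYYY#)
  read 0, top Y: go to q1, push ε → (q1, 01, YYY#)
  read 0, top Y: go to q1, push ε → (q1, 1, YY#)
  read 1, top Y: go to q1, push YY → (q1, ε, YYY#)
All input consumed in state q1 with stack YYY#.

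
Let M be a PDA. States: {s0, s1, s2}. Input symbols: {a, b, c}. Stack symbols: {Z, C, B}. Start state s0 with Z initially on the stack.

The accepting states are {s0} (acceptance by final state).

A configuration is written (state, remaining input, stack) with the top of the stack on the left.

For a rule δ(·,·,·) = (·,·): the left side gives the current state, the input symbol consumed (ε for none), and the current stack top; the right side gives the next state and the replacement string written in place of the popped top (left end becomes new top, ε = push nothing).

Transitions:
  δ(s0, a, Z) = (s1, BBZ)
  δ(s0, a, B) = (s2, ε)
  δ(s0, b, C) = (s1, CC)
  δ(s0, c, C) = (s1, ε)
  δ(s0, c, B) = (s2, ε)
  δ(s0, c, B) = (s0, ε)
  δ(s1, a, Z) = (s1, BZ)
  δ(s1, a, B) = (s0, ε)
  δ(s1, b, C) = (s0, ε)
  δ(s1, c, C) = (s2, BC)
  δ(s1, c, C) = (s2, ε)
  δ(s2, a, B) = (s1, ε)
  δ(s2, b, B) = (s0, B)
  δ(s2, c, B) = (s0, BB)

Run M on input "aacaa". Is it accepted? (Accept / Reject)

One accepting computation: (s0, aacaa, Z) ⊢ (s1, acaa, BBZ) ⊢ (s0, caa, BZ) ⊢ (s0, aa, Z) ⊢ (s1, a, BBZ) ⊢ (s0, ε, BZ)
All input consumed and state s0 ∈ F.

Accept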